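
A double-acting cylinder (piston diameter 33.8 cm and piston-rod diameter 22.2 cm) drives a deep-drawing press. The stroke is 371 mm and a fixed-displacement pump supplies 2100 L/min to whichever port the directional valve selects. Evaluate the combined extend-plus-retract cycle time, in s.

Cap-side area A_cap = π/4 × (33.8 cm)² = 897.3 cm^2
Rod-side annular area A_ann = π/4 × (33.8² − 22.2²) = 510.2 cm^2
t_ext = A_cap·L/Q = 0.9511 s
t_ret = A_ann·L/Q = 0.5408 s
t_cycle = t_ext + t_ret

t ≈ 1.49 s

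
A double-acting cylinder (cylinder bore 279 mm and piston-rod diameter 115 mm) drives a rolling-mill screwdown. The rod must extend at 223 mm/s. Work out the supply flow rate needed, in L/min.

Cap-side area A_cap = π/4 × (279 mm)² = 61140 mm^2
Q = A × v

Q ≈ 818 L/min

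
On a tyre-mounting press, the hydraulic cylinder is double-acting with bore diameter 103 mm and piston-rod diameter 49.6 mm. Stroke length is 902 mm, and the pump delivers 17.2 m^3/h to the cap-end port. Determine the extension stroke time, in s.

t ≈ 1.57 s

Cap-side area A_cap = π/4 × (103 mm)² = 8332 mm^2
Swept volume V = A × L; t = V / Q = A·L / Q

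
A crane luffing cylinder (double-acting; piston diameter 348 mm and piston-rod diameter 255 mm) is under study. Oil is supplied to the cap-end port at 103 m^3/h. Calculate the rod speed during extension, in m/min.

Cap-side area A_cap = π/4 × (348 mm)² = 95110 mm^2
v = Q / A

v ≈ 18.0 m/min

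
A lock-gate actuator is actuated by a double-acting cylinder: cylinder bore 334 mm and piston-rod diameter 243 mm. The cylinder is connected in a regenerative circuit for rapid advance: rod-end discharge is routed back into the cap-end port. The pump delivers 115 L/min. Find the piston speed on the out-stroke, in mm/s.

In regeneration the rod-end outflow joins the pump flow into the cap end, so the net volume the pump must supply per unit advance equals the rod cross-section area.
Rod cross-section A_rod = π/4 × (243 mm)² = 46380 mm^2
v = Q_pump / A_rod

v ≈ 41.3 mm/s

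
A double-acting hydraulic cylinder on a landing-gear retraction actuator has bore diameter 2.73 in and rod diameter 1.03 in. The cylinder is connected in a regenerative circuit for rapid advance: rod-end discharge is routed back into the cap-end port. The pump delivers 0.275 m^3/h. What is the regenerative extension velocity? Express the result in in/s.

v ≈ 5.59 in/s

In regeneration the rod-end outflow joins the pump flow into the cap end, so the net volume the pump must supply per unit advance equals the rod cross-section area.
Rod cross-section A_rod = π/4 × (1.03 in)² = 0.8332 in^2
v = Q_pump / A_rod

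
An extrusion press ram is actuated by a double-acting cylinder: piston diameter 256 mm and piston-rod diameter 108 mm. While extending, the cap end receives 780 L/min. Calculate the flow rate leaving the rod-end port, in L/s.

Cap-side area A_cap = π/4 × (256 mm)² = 51470 mm^2
Rod-side annular area A_ann = π/4 × (256² − 108²) = 42310 mm^2
Piston speed v = Q_in/A_cap; rod-end outflow Q_out = v × A_ann = Q_in × A_ann/A_cap.

Q_out ≈ 10.7 L/s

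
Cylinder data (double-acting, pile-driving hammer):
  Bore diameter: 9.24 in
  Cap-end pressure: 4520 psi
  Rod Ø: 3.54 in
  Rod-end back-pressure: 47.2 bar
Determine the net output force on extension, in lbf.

F ≈ 2.64e5 lbf

Cap-side area A_cap = π/4 × (9.24 in)² = 67.06 in^2
Rod-side annular area A_ann = π/4 × (9.24² − 3.54²) = 57.21 in^2
Net thrust = P_cap·A_cap − P_rod·A_ann = 3.031e5 lbf − 39170 lbf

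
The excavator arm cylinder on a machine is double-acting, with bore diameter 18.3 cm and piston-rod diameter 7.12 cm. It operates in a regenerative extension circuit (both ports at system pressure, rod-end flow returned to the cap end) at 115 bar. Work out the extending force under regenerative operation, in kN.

F ≈ 45.8 kN

With equal pressure on both faces, forces on the annular region cancel; the net push is pressure × rod cross-section.
Rod cross-section A_rod = π/4 × (7.12 cm)² = 39.82 cm^2
F = P × A_rod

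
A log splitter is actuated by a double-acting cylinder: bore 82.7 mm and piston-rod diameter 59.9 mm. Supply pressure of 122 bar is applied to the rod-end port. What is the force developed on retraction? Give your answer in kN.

Rod-side annular area A_ann = π/4 × (82.7² − 59.9²) = 2554 mm^2
On retraction the pressure acts on the annular area (bore minus rod).
F = P × A_ann

F ≈ 31.2 kN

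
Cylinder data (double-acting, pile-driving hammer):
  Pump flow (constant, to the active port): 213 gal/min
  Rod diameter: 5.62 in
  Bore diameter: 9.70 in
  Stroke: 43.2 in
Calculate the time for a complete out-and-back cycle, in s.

Cap-side area A_cap = π/4 × (9.70 in)² = 73.90 in^2
Rod-side annular area A_ann = π/4 × (9.70² − 5.62²) = 49.09 in^2
t_ext = A_cap·L/Q = 3.893 s
t_ret = A_ann·L/Q = 2.586 s
t_cycle = t_ext + t_ret

t ≈ 6.48 s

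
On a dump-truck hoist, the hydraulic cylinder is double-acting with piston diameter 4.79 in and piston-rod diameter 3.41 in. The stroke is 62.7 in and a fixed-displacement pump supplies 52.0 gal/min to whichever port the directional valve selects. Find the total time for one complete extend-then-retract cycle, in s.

Cap-side area A_cap = π/4 × (4.79 in)² = 18.02 in^2
Rod-side annular area A_ann = π/4 × (4.79² − 3.41²) = 8.888 in^2
t_ext = A_cap·L/Q = 5.644 s
t_ret = A_ann·L/Q = 2.783 s
t_cycle = t_ext + t_ret

t ≈ 8.43 s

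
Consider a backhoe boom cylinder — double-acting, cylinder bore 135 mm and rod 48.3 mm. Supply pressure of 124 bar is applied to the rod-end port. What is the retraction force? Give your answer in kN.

F ≈ 155 kN

Rod-side annular area A_ann = π/4 × (135² − 48.3²) = 12480 mm^2
On retraction the pressure acts on the annular area (bore minus rod).
F = P × A_ann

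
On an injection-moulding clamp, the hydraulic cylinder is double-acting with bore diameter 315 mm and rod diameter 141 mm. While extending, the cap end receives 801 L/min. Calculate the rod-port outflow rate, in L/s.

Q_out ≈ 10.7 L/s

Cap-side area A_cap = π/4 × (315 mm)² = 77930 mm^2
Rod-side annular area A_ann = π/4 × (315² − 141²) = 62320 mm^2
Piston speed v = Q_in/A_cap; rod-end outflow Q_out = v × A_ann = Q_in × A_ann/A_cap.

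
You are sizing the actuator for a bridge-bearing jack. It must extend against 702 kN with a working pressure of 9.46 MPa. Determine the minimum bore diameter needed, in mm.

D ≈ 307 mm

Extension force acts on the full piston face: F = P × (π/4)D².
D = √(4F / (πP)) = √(4 × 702 kN / (π × 9.46 MPa))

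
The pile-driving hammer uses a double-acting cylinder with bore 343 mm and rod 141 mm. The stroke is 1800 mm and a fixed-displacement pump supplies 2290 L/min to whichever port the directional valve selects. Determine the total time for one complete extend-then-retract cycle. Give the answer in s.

t ≈ 7.98 s

Cap-side area A_cap = π/4 × (343 mm)² = 92400 mm^2
Rod-side annular area A_ann = π/4 × (343² − 141²) = 76790 mm^2
t_ext = A_cap·L/Q = 4.358 s
t_ret = A_ann·L/Q = 3.621 s
t_cycle = t_ext + t_ret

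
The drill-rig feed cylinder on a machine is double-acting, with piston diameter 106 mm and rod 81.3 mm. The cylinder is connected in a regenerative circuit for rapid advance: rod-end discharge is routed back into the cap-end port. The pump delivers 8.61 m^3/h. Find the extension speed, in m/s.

v ≈ 0.461 m/s

In regeneration the rod-end outflow joins the pump flow into the cap end, so the net volume the pump must supply per unit advance equals the rod cross-section area.
Rod cross-section A_rod = π/4 × (81.3 mm)² = 5191 mm^2
v = Q_pump / A_rod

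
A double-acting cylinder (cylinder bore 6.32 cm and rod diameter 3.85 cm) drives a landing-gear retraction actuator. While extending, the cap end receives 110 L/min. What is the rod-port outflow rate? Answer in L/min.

Cap-side area A_cap = π/4 × (6.32 cm)² = 31.37 cm^2
Rod-side annular area A_ann = π/4 × (6.32² − 3.85²) = 19.73 cm^2
Piston speed v = Q_in/A_cap; rod-end outflow Q_out = v × A_ann = Q_in × A_ann/A_cap.

Q_out ≈ 69.2 L/min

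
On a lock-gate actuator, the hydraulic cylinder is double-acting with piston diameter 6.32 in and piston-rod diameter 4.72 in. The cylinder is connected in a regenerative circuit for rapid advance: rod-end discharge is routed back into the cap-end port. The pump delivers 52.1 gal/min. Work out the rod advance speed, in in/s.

In regeneration the rod-end outflow joins the pump flow into the cap end, so the net volume the pump must supply per unit advance equals the rod cross-section area.
Rod cross-section A_rod = π/4 × (4.72 in)² = 17.50 in^2
v = Q_pump / A_rod

v ≈ 11.5 in/s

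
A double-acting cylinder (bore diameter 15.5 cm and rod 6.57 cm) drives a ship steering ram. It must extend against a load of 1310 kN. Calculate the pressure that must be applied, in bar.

P ≈ 694 bar

Cap-side area A_cap = π/4 × (15.5 cm)² = 188.7 cm^2
P = F / A = 1310 kN / A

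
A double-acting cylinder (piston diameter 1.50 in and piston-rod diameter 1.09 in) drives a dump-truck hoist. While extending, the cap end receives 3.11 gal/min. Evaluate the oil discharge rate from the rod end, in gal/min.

Q_out ≈ 1.47 gal/min

Cap-side area A_cap = π/4 × (1.50 in)² = 1.767 in^2
Rod-side annular area A_ann = π/4 × (1.50² − 1.09²) = 0.8340 in^2
Piston speed v = Q_in/A_cap; rod-end outflow Q_out = v × A_ann = Q_in × A_ann/A_cap.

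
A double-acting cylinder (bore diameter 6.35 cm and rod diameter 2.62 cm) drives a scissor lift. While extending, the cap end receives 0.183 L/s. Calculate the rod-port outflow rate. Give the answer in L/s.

Cap-side area A_cap = π/4 × (6.35 cm)² = 31.67 cm^2
Rod-side annular area A_ann = π/4 × (6.35² − 2.62²) = 26.28 cm^2
Piston speed v = Q_in/A_cap; rod-end outflow Q_out = v × A_ann = Q_in × A_ann/A_cap.

Q_out ≈ 0.152 L/s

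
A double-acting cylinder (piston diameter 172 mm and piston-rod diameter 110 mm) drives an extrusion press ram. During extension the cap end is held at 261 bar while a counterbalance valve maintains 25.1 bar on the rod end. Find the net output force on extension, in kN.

F ≈ 572 kN

Cap-side area A_cap = π/4 × (172 mm)² = 23240 mm^2
Rod-side annular area A_ann = π/4 × (172² − 110²) = 13730 mm^2
Net thrust = P_cap·A_cap − P_rod·A_ann = 606.4 kN − 34.47 kN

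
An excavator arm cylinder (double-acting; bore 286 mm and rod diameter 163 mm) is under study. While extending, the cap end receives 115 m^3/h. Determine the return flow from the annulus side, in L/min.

Cap-side area A_cap = π/4 × (286 mm)² = 64240 mm^2
Rod-side annular area A_ann = π/4 × (286² − 163²) = 43380 mm^2
Piston speed v = Q_in/A_cap; rod-end outflow Q_out = v × A_ann = Q_in × A_ann/A_cap.

Q_out ≈ 1290 L/min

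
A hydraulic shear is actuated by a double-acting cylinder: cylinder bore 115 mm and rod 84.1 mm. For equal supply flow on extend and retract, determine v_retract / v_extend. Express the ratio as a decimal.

Cap-side area A_cap = π/4 × (115 mm)² = 10390 mm^2
Rod-side annular area A_ann = π/4 × (115² − 84.1²) = 4832 mm^2
For equal Q, v ∝ 1/A, so v_ret/v_ext = A_cap/A_ann.

v_ret/v_ext ≈ 2.15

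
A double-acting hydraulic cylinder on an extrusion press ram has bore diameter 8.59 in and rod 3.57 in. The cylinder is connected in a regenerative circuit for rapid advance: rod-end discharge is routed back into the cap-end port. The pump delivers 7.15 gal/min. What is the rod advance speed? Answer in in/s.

v ≈ 2.75 in/s

In regeneration the rod-end outflow joins the pump flow into the cap end, so the net volume the pump must supply per unit advance equals the rod cross-section area.
Rod cross-section A_rod = π/4 × (3.57 in)² = 10.01 in^2
v = Q_pump / A_rod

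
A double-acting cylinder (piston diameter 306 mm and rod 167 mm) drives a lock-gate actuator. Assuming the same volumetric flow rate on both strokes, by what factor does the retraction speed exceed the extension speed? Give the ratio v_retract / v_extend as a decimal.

Cap-side area A_cap = π/4 × (306 mm)² = 73540 mm^2
Rod-side annular area A_ann = π/4 × (306² − 167²) = 51640 mm^2
For equal Q, v ∝ 1/A, so v_ret/v_ext = A_cap/A_ann.

v_ret/v_ext ≈ 1.42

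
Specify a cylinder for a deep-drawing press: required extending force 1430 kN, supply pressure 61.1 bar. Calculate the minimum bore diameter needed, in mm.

Extension force acts on the full piston face: F = P × (π/4)D².
D = √(4F / (πP)) = √(4 × 1430 kN / (π × 61.1 bar))

D ≈ 546 mm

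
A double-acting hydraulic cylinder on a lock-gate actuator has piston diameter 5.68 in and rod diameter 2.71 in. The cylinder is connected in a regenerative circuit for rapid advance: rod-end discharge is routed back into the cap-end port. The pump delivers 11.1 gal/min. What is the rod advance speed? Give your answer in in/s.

v ≈ 7.41 in/s

In regeneration the rod-end outflow joins the pump flow into the cap end, so the net volume the pump must supply per unit advance equals the rod cross-section area.
Rod cross-section A_rod = π/4 × (2.71 in)² = 5.768 in^2
v = Q_pump / A_rod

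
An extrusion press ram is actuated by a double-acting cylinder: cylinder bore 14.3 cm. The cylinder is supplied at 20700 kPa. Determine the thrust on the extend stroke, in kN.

Cap-side area A_cap = π/4 × (14.3 cm)² = 160.6 cm^2
F = P × A_cap = 20700 kPa × A_cap

F ≈ 332 kN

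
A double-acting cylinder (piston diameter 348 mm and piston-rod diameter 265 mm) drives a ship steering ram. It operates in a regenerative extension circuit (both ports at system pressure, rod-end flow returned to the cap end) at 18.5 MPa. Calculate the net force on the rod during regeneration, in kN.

F ≈ 1020 kN

With equal pressure on both faces, forces on the annular region cancel; the net push is pressure × rod cross-section.
Rod cross-section A_rod = π/4 × (265 mm)² = 55150 mm^2
F = P × A_rod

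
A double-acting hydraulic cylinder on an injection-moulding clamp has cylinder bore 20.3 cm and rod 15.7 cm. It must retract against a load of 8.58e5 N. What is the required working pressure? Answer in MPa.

Rod-side annular area A_ann = π/4 × (20.3² − 15.7²) = 130.1 cm^2
Retraction: pressure acts on the annular area.
P = F / A = 8.58e5 N / A

P ≈ 66.0 MPa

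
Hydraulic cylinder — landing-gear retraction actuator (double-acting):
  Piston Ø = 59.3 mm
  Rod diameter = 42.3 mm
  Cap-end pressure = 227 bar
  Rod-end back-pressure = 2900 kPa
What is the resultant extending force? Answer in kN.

F ≈ 58.8 kN

Cap-side area A_cap = π/4 × (59.3 mm)² = 2762 mm^2
Rod-side annular area A_ann = π/4 × (59.3² − 42.3²) = 1357 mm^2
Net thrust = P_cap·A_cap − P_rod·A_ann = 62.69 kN − 3.934 kN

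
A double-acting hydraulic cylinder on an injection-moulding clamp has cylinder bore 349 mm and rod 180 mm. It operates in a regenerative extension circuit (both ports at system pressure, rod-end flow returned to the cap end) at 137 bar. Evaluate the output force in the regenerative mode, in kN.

F ≈ 349 kN

With equal pressure on both faces, forces on the annular region cancel; the net push is pressure × rod cross-section.
Rod cross-section A_rod = π/4 × (180 mm)² = 25450 mm^2
F = P × A_rod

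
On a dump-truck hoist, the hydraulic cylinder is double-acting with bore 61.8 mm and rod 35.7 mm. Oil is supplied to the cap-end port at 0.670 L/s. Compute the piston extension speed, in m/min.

Cap-side area A_cap = π/4 × (61.8 mm)² = 3000 mm^2
v = Q / A

v ≈ 13.4 m/min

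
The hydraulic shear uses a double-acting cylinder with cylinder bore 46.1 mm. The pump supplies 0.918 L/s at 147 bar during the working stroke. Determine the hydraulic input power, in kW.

W ≈ 13.5 kW

Hydraulic power = P × Q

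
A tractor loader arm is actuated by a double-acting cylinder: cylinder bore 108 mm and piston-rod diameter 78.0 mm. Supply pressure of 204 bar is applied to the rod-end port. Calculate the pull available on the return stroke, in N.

F ≈ 89400 N

Rod-side annular area A_ann = π/4 × (108² − 78.0²) = 4383 mm^2
On retraction the pressure acts on the annular area (bore minus rod).
F = P × A_ann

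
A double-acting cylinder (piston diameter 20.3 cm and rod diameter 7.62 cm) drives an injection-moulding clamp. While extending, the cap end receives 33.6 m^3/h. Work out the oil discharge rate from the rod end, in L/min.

Q_out ≈ 481 L/min

Cap-side area A_cap = π/4 × (20.3 cm)² = 323.7 cm^2
Rod-side annular area A_ann = π/4 × (20.3² − 7.62²) = 278.1 cm^2
Piston speed v = Q_in/A_cap; rod-end outflow Q_out = v × A_ann = Q_in × A_ann/A_cap.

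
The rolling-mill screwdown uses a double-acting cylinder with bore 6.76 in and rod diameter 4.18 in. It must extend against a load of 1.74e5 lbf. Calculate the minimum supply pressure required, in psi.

Cap-side area A_cap = π/4 × (6.76 in)² = 35.89 in^2
P = F / A = 1.74e5 lbf / A

P ≈ 4850 psi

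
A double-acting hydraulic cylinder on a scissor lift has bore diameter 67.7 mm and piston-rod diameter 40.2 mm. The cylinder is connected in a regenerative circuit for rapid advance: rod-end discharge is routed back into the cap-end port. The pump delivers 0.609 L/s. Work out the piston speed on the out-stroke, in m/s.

v ≈ 0.480 m/s

In regeneration the rod-end outflow joins the pump flow into the cap end, so the net volume the pump must supply per unit advance equals the rod cross-section area.
Rod cross-section A_rod = π/4 × (40.2 mm)² = 1269 mm^2
v = Q_pump / A_rod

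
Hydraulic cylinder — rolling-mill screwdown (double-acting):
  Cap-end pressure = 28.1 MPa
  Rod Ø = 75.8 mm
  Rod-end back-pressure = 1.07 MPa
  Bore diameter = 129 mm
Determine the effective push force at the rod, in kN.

F ≈ 358 kN

Cap-side area A_cap = π/4 × (129 mm)² = 13070 mm^2
Rod-side annular area A_ann = π/4 × (129² − 75.8²) = 8557 mm^2
Net thrust = P_cap·A_cap − P_rod·A_ann = 367.3 kN − 9.156 kN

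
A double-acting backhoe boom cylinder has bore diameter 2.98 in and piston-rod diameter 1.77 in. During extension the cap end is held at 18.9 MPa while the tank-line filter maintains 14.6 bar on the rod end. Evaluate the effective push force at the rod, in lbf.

F ≈ 18200 lbf

Cap-side area A_cap = π/4 × (2.98 in)² = 6.975 in^2
Rod-side annular area A_ann = π/4 × (2.98² − 1.77²) = 4.514 in^2
Net thrust = P_cap·A_cap − P_rod·A_ann = 19120 lbf − 955.9 lbf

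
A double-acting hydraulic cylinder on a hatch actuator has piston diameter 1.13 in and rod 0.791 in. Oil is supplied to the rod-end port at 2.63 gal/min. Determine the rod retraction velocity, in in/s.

v ≈ 19.8 in/s

Rod-side annular area A_ann = π/4 × (1.13² − 0.791²) = 0.5115 in^2
Flow into the rod-end port fills the annular volume.
v = Q / A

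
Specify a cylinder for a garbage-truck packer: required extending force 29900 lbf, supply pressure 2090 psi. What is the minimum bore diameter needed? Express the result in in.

D ≈ 4.27 in

Extension force acts on the full piston face: F = P × (π/4)D².
D = √(4F / (πP)) = √(4 × 29900 lbf / (π × 2090 psi))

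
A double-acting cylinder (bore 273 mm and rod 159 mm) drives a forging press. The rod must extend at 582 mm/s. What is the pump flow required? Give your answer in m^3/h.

Q ≈ 123 m^3/h

Cap-side area A_cap = π/4 × (273 mm)² = 58530 mm^2
Q = A × v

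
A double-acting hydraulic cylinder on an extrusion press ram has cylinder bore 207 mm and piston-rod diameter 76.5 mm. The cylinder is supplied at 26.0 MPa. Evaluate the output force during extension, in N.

F ≈ 8.75e5 N

Cap-side area A_cap = π/4 × (207 mm)² = 33650 mm^2
F = P × A_cap = 26.0 MPa × A_cap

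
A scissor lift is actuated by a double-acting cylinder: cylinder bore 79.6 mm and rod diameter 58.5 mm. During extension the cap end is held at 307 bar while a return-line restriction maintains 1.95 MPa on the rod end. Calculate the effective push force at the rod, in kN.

Cap-side area A_cap = π/4 × (79.6 mm)² = 4976 mm^2
Rod-side annular area A_ann = π/4 × (79.6² − 58.5²) = 2289 mm^2
Net thrust = P_cap·A_cap − P_rod·A_ann = 152.8 kN − 4.463 kN

F ≈ 148 kN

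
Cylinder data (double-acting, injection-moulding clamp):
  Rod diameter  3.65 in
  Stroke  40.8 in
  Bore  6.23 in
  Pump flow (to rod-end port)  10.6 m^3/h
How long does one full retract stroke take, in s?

Rod-side annular area A_ann = π/4 × (6.23² − 3.65²) = 20.02 in^2
Swept volume V = A × L; t = V / Q = A·L / Q

t ≈ 4.55 s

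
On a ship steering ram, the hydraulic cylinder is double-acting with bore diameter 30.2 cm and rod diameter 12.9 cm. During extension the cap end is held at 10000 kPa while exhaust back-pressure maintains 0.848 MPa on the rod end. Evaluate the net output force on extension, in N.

F ≈ 6.67e5 N

Cap-side area A_cap = π/4 × (30.2 cm)² = 716.3 cm^2
Rod-side annular area A_ann = π/4 × (30.2² − 12.9²) = 585.6 cm^2
Net thrust = P_cap·A_cap − P_rod·A_ann = 7.163e5 N − 49660 N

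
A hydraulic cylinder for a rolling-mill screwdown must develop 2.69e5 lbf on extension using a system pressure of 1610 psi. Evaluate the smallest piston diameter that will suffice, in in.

Extension force acts on the full piston face: F = P × (π/4)D².
D = √(4F / (πP)) = √(4 × 2.69e5 lbf / (π × 1610 psi))

D ≈ 14.6 in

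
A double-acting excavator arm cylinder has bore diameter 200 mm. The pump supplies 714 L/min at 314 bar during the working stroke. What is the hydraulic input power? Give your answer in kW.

W ≈ 374 kW

Hydraulic power = P × Q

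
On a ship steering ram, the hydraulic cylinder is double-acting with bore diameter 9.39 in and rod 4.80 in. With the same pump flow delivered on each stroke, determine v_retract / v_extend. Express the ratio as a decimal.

v_ret/v_ext ≈ 1.35

Cap-side area A_cap = π/4 × (9.39 in)² = 69.25 in^2
Rod-side annular area A_ann = π/4 × (9.39² − 4.80²) = 51.15 in^2
For equal Q, v ∝ 1/A, so v_ret/v_ext = A_cap/A_ann.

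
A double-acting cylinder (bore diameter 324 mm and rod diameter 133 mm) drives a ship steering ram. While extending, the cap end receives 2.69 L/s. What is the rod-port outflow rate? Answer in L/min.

Cap-side area A_cap = π/4 × (324 mm)² = 82450 mm^2
Rod-side annular area A_ann = π/4 × (324² − 133²) = 68560 mm^2
Piston speed v = Q_in/A_cap; rod-end outflow Q_out = v × A_ann = Q_in × A_ann/A_cap.

Q_out ≈ 134 L/min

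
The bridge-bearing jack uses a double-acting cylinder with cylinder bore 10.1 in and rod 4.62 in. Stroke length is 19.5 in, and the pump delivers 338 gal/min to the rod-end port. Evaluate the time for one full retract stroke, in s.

t ≈ 0.949 s

Rod-side annular area A_ann = π/4 × (10.1² − 4.62²) = 63.35 in^2
Swept volume V = A × L; t = V / Q = A·L / Q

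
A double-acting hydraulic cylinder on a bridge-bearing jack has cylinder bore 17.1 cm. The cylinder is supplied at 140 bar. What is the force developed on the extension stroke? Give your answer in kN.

Cap-side area A_cap = π/4 × (17.1 cm)² = 229.7 cm^2
F = P × A_cap = 140 bar × A_cap

F ≈ 322 kN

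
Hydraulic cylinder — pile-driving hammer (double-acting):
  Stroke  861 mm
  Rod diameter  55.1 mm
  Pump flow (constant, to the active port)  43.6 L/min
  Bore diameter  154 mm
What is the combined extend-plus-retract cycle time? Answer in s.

t ≈ 41.3 s

Cap-side area A_cap = π/4 × (154 mm)² = 18630 mm^2
Rod-side annular area A_ann = π/4 × (154² − 55.1²) = 16240 mm^2
t_ext = A_cap·L/Q = 22.07 s
t_ret = A_ann·L/Q = 19.24 s
t_cycle = t_ext + t_ret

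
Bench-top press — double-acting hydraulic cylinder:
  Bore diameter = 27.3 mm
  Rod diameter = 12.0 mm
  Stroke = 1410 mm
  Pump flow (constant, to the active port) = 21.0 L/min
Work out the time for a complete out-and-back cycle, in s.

t ≈ 4.26 s

Cap-side area A_cap = π/4 × (27.3 mm)² = 585.3 mm^2
Rod-side annular area A_ann = π/4 × (27.3² − 12.0²) = 472.3 mm^2
t_ext = A_cap·L/Q = 2.358 s
t_ret = A_ann·L/Q = 1.903 s
t_cycle = t_ext + t_ret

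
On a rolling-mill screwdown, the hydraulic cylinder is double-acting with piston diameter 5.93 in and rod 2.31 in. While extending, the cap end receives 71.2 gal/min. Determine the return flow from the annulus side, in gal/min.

Cap-side area A_cap = π/4 × (5.93 in)² = 27.62 in^2
Rod-side annular area A_ann = π/4 × (5.93² − 2.31²) = 23.43 in^2
Piston speed v = Q_in/A_cap; rod-end outflow Q_out = v × A_ann = Q_in × A_ann/A_cap.

Q_out ≈ 60.4 gal/min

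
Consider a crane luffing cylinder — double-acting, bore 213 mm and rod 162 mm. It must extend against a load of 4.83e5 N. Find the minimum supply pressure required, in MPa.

Cap-side area A_cap = π/4 × (213 mm)² = 35630 mm^2
P = F / A = 4.83e5 N / A

P ≈ 13.6 MPa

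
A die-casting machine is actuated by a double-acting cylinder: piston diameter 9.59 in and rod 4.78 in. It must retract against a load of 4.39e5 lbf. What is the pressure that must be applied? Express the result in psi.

P ≈ 8090 psi

Rod-side annular area A_ann = π/4 × (9.59² − 4.78²) = 54.29 in^2
Retraction: pressure acts on the annular area.
P = F / A = 4.39e5 lbf / A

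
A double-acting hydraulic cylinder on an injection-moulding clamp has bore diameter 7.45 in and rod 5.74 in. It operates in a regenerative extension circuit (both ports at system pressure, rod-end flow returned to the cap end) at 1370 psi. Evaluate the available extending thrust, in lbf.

F ≈ 35500 lbf

With equal pressure on both faces, forces on the annular region cancel; the net push is pressure × rod cross-section.
Rod cross-section A_rod = π/4 × (5.74 in)² = 25.88 in^2
F = P × A_rod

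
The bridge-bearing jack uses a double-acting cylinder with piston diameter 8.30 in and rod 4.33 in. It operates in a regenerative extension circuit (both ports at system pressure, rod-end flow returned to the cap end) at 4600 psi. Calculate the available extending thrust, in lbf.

F ≈ 67700 lbf

With equal pressure on both faces, forces on the annular region cancel; the net push is pressure × rod cross-section.
Rod cross-section A_rod = π/4 × (4.33 in)² = 14.73 in^2
F = P × A_rod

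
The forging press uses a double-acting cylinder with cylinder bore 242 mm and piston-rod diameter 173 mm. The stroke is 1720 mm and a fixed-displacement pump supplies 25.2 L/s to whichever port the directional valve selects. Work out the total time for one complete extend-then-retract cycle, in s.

t ≈ 4.67 s

Cap-side area A_cap = π/4 × (242 mm)² = 46000 mm^2
Rod-side annular area A_ann = π/4 × (242² − 173²) = 22490 mm^2
t_ext = A_cap·L/Q = 3.139 s
t_ret = A_ann·L/Q = 1.535 s
t_cycle = t_ext + t_ret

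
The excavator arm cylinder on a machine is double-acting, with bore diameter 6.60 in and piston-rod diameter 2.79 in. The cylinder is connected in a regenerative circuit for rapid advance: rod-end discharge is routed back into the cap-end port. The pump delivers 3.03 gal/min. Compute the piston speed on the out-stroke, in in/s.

v ≈ 1.91 in/s

In regeneration the rod-end outflow joins the pump flow into the cap end, so the net volume the pump must supply per unit advance equals the rod cross-section area.
Rod cross-section A_rod = π/4 × (2.79 in)² = 6.114 in^2
v = Q_pump / A_rod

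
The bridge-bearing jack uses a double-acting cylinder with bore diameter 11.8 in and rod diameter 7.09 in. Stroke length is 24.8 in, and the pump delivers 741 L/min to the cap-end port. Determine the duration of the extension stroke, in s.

Cap-side area A_cap = π/4 × (11.8 in)² = 109.4 in^2
Swept volume V = A × L; t = V / Q = A·L / Q

t ≈ 3.60 s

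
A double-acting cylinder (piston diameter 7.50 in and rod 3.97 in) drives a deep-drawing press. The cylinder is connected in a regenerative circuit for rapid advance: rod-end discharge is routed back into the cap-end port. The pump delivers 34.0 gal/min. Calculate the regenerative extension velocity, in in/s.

In regeneration the rod-end outflow joins the pump flow into the cap end, so the net volume the pump must supply per unit advance equals the rod cross-section area.
Rod cross-section A_rod = π/4 × (3.97 in)² = 12.38 in^2
v = Q_pump / A_rod

v ≈ 10.6 in/s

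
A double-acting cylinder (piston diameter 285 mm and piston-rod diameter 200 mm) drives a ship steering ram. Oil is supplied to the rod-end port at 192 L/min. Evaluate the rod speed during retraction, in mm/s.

Rod-side annular area A_ann = π/4 × (285² − 200²) = 32380 mm^2
Flow into the rod-end port fills the annular volume.
v = Q / A

v ≈ 98.8 mm/s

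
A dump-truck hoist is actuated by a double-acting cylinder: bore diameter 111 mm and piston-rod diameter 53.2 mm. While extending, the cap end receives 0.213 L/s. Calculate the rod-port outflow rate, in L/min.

Cap-side area A_cap = π/4 × (111 mm)² = 9677 mm^2
Rod-side annular area A_ann = π/4 × (111² − 53.2²) = 7454 mm^2
Piston speed v = Q_in/A_cap; rod-end outflow Q_out = v × A_ann = Q_in × A_ann/A_cap.

Q_out ≈ 9.84 L/min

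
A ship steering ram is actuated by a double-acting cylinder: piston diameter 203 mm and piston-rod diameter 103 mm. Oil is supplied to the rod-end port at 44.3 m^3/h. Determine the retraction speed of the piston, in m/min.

v ≈ 30.7 m/min

Rod-side annular area A_ann = π/4 × (203² − 103²) = 24030 mm^2
Flow into the rod-end port fills the annular volume.
v = Q / A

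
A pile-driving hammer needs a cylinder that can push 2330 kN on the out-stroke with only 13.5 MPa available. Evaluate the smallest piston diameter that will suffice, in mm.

D ≈ 469 mm

Extension force acts on the full piston face: F = P × (π/4)D².
D = √(4F / (πP)) = √(4 × 2330 kN / (π × 13.5 MPa))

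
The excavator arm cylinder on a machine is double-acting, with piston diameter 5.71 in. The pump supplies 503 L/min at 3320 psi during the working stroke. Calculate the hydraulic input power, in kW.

W ≈ 192 kW

Hydraulic power = P × Q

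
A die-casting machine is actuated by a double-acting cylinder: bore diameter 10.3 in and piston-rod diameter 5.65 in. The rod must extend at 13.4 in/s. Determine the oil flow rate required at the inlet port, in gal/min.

Q ≈ 290 gal/min

Cap-side area A_cap = π/4 × (10.3 in)² = 83.32 in^2
Q = A × v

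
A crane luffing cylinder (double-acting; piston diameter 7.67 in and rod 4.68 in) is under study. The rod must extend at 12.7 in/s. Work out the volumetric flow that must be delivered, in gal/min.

Cap-side area A_cap = π/4 × (7.67 in)² = 46.20 in^2
Q = A × v

Q ≈ 152 gal/min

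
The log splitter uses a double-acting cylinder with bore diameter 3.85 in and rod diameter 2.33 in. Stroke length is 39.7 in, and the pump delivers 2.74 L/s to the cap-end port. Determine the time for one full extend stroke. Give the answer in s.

t ≈ 2.76 s

Cap-side area A_cap = π/4 × (3.85 in)² = 11.64 in^2
Swept volume V = A × L; t = V / Q = A·L / Q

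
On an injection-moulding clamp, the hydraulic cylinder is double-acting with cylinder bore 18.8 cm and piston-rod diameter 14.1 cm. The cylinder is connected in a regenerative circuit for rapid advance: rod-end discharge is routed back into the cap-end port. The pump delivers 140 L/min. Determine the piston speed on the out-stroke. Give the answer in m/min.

In regeneration the rod-end outflow joins the pump flow into the cap end, so the net volume the pump must supply per unit advance equals the rod cross-section area.
Rod cross-section A_rod = π/4 × (14.1 cm)² = 156.1 cm^2
v = Q_pump / A_rod

v ≈ 8.97 m/min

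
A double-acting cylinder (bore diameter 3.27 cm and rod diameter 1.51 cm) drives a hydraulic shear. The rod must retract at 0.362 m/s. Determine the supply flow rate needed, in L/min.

Rod-side annular area A_ann = π/4 × (3.27² − 1.51²) = 6.607 cm^2
Q = A × v

Q ≈ 14.4 L/min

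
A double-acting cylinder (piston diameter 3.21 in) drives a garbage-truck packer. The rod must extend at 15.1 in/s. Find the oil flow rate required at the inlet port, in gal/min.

Cap-side area A_cap = π/4 × (3.21 in)² = 8.093 in^2
Q = A × v

Q ≈ 31.7 gal/min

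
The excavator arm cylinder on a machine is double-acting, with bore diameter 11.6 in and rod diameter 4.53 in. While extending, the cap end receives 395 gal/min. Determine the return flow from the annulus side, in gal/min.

Cap-side area A_cap = π/4 × (11.6 in)² = 105.7 in^2
Rod-side annular area A_ann = π/4 × (11.6² − 4.53²) = 89.57 in^2
Piston speed v = Q_in/A_cap; rod-end outflow Q_out = v × A_ann = Q_in × A_ann/A_cap.

Q_out ≈ 335 gal/min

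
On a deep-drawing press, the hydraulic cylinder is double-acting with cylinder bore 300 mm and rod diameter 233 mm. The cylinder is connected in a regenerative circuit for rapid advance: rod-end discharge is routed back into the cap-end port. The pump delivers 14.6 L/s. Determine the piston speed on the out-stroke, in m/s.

In regeneration the rod-end outflow joins the pump flow into the cap end, so the net volume the pump must supply per unit advance equals the rod cross-section area.
Rod cross-section A_rod = π/4 × (233 mm)² = 42640 mm^2
v = Q_pump / A_rod

v ≈ 0.342 m/s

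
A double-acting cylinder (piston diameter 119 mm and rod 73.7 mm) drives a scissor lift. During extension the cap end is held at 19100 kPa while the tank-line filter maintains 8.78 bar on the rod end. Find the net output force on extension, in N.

Cap-side area A_cap = π/4 × (119 mm)² = 11120 mm^2
Rod-side annular area A_ann = π/4 × (119² − 73.7²) = 6856 mm^2
Net thrust = P_cap·A_cap − P_rod·A_ann = 2.124e5 N − 6020 N

F ≈ 2.06e5 N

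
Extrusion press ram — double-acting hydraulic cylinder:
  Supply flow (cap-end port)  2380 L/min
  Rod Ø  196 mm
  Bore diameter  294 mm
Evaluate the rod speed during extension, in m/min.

v ≈ 35.1 m/min

Cap-side area A_cap = π/4 × (294 mm)² = 67890 mm^2
v = Q / A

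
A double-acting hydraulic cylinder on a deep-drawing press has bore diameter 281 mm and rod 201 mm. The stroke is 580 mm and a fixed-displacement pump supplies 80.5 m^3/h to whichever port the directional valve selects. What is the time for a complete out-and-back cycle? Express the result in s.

Cap-side area A_cap = π/4 × (281 mm)² = 62020 mm^2
Rod-side annular area A_ann = π/4 × (281² − 201²) = 30280 mm^2
t_ext = A_cap·L/Q = 1.609 s
t_ret = A_ann·L/Q = 0.7855 s
t_cycle = t_ext + t_ret

t ≈ 2.39 s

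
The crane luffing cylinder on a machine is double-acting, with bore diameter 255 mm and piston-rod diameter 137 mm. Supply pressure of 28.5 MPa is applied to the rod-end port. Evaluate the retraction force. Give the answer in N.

F ≈ 1.04e6 N

Rod-side annular area A_ann = π/4 × (255² − 137²) = 36330 mm^2
On retraction the pressure acts on the annular area (bore minus rod).
F = P × A_ann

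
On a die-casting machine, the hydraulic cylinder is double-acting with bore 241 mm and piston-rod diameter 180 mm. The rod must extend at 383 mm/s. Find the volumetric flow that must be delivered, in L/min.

Q ≈ 1050 L/min

Cap-side area A_cap = π/4 × (241 mm)² = 45620 mm^2
Q = A × v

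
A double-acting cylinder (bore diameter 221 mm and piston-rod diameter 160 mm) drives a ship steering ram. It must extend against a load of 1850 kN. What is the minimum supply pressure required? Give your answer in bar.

Cap-side area A_cap = π/4 × (221 mm)² = 38360 mm^2
P = F / A = 1850 kN / A

P ≈ 482 bar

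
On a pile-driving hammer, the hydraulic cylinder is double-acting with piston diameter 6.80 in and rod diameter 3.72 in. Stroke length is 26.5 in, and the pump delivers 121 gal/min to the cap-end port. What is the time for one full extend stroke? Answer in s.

t ≈ 2.07 s

Cap-side area A_cap = π/4 × (6.80 in)² = 36.32 in^2
Swept volume V = A × L; t = V / Q = A·L / Q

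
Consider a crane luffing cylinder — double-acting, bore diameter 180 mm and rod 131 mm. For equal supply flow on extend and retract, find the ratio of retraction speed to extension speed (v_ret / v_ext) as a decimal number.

v_ret/v_ext ≈ 2.13

Cap-side area A_cap = π/4 × (180 mm)² = 25450 mm^2
Rod-side annular area A_ann = π/4 × (180² − 131²) = 11970 mm^2
For equal Q, v ∝ 1/A, so v_ret/v_ext = A_cap/A_ann.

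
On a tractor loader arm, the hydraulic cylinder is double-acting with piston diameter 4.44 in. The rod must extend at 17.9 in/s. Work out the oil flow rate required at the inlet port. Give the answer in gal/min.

Q ≈ 72.0 gal/min

Cap-side area A_cap = π/4 × (4.44 in)² = 15.48 in^2
Q = A × v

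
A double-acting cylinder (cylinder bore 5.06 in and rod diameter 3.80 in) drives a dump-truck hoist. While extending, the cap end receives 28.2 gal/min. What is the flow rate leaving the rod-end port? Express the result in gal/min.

Cap-side area A_cap = π/4 × (5.06 in)² = 20.11 in^2
Rod-side annular area A_ann = π/4 × (5.06² − 3.80²) = 8.768 in^2
Piston speed v = Q_in/A_cap; rod-end outflow Q_out = v × A_ann = Q_in × A_ann/A_cap.

Q_out ≈ 12.3 gal/min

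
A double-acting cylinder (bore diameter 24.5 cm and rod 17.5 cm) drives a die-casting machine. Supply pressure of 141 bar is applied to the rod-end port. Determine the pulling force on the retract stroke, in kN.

F ≈ 326 kN

Rod-side annular area A_ann = π/4 × (24.5² − 17.5²) = 230.9 cm^2
On retraction the pressure acts on the annular area (bore minus rod).
F = P × A_ann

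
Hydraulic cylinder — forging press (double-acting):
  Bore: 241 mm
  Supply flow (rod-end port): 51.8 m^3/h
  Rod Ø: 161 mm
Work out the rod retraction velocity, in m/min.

Rod-side annular area A_ann = π/4 × (241² − 161²) = 25260 mm^2
Flow into the rod-end port fills the annular volume.
v = Q / A

v ≈ 34.2 m/min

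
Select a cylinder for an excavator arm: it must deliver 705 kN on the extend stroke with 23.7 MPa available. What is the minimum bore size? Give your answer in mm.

Extension force acts on the full piston face: F = P × (π/4)D².
D = √(4F / (πP)) = √(4 × 705 kN / (π × 23.7 MPa))

D ≈ 195 mm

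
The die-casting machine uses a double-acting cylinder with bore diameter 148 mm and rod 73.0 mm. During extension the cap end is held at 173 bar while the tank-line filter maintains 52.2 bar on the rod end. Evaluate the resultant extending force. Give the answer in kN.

F ≈ 230 kN

Cap-side area A_cap = π/4 × (148 mm)² = 17200 mm^2
Rod-side annular area A_ann = π/4 × (148² − 73.0²) = 13020 mm^2
Net thrust = P_cap·A_cap − P_rod·A_ann = 297.6 kN − 67.95 kN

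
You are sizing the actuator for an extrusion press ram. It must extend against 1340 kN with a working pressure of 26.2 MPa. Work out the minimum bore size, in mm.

D ≈ 255 mm

Extension force acts on the full piston face: F = P × (π/4)D².
D = √(4F / (πP)) = √(4 × 1340 kN / (π × 26.2 MPa))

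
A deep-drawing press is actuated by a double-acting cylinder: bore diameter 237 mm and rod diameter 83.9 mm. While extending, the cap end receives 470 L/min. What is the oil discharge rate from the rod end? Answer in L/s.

Q_out ≈ 6.85 L/s

Cap-side area A_cap = π/4 × (237 mm)² = 44120 mm^2
Rod-side annular area A_ann = π/4 × (237² − 83.9²) = 38590 mm^2
Piston speed v = Q_in/A_cap; rod-end outflow Q_out = v × A_ann = Q_in × A_ann/A_cap.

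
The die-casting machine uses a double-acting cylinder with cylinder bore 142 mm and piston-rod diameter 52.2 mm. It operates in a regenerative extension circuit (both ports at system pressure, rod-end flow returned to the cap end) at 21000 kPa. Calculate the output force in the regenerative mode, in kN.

F ≈ 44.9 kN

With equal pressure on both faces, forces on the annular region cancel; the net push is pressure × rod cross-section.
Rod cross-section A_rod = π/4 × (52.2 mm)² = 2140 mm^2
F = P × A_rod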